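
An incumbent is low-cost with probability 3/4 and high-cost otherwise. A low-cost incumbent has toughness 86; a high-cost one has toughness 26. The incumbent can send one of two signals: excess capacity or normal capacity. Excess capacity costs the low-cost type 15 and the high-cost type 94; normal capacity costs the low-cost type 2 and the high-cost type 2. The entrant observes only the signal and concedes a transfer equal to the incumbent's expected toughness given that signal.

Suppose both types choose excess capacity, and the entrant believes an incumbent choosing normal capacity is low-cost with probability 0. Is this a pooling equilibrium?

No

At the pooled signal (excess capacity) the entrant holds the prior 3/4 and pays 3/4·86 + 1/4·26 = 71. Off-path (normal capacity) belief 0 gives 0·86 + 1·26 = 26.
Low-cost: excess capacity gives 71 − 15 = 56; normal capacity gives 26 − 2 = 24. Stays. ✓
High-cost: excess capacity gives 71 − 94 = -23; normal capacity gives 26 − 2 = 24. Deviates. ✗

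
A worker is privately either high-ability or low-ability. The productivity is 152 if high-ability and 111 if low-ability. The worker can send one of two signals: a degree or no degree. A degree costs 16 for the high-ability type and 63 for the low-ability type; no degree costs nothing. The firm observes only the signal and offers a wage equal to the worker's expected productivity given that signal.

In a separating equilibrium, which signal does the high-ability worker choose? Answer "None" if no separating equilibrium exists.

degree

Try high-ability → degree, low-ability → no degree:
  If types separate, degree earns payment 152 and no degree earns 111.
  High-ability: degree gives 152 − 16 = 136; no degree gives 111 − 0 = 111. No deviation. ✓
  Low-ability: no degree gives 111 − 0 = 111; degree gives 152 − 63 = 89. No deviation. ✓
Both hold — the high-ability type sends degree.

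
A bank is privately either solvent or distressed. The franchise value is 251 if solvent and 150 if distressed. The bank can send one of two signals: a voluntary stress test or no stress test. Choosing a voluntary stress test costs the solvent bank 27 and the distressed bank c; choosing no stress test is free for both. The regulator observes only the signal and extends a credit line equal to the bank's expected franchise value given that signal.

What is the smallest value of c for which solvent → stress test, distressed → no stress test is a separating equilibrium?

Under separation: stress test → solvent (pays 251); no stress test → distressed (pays 150).
Solvent: 251 − 27 = 224 ≥ 150 − 0 = 150. Holds regardless of c. ✓
Distressed: 150 − 0 ≥ 251 − c, so c ≥ 251 − 150 = 101.

101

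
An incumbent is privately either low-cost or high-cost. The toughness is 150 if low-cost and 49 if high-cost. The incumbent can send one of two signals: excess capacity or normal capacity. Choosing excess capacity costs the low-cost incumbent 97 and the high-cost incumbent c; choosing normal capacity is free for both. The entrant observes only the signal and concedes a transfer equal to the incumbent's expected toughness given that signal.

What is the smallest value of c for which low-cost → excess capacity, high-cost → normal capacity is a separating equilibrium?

Under separation: excess capacity → low-cost (pays 150); normal capacity → high-cost (pays 49).
Low-cost: 150 − 97 = 53 ≥ 49 − 0 = 49. Holds regardless of c. ✓
High-cost: 49 − 0 ≥ 150 − c, so c ≥ 150 − 49 = 101.

101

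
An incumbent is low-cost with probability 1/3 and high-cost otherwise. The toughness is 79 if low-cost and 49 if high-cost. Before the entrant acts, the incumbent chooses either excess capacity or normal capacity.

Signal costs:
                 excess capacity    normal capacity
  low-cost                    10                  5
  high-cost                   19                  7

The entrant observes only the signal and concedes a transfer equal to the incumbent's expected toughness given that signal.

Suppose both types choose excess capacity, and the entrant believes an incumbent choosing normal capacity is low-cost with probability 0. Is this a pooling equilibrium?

No

On the equilibrium path (excess capacity) the entrant holds the prior 1/3 and pays 1/3·79 + 2/3·49 = 59. Off-path (normal capacity) belief 0 gives 0·79 + 1·49 = 49.
Low-cost: excess capacity gives 59 − 10 = 49; normal capacity gives 49 − 5 = 44. Stays. ✓
High-cost: excess capacity gives 59 − 19 = 40; normal capacity gives 49 − 7 = 42. Deviates. ✗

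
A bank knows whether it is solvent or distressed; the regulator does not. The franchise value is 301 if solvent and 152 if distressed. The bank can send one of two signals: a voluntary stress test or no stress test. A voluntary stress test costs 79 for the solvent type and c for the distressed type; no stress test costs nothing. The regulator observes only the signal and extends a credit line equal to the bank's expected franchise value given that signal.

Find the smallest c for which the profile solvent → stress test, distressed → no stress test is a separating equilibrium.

149

Under separation: stress test → solvent (pays 301); no stress test → distressed (pays 152).
Solvent: 301 − 79 = 222 ≥ 152 − 0 = 152. Holds regardless of c. ✓
Distressed: 152 − 0 ≥ 301 − c, so c ≥ 301 − 152 = 149.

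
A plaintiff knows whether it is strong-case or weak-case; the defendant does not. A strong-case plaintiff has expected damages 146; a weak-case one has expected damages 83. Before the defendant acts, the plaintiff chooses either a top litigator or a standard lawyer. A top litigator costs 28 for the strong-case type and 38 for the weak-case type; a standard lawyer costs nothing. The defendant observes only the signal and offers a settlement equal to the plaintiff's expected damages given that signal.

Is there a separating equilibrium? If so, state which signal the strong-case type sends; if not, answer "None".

None

Try strong-case → top litigator, weak-case → standard lawyer:
  If types separate, top litigator earns payment 146 and standard lawyer earns 83.
  Strong-case: top litigator gives 146 − 28 = 118; standard lawyer gives 83 − 0 = 83. No deviation. ✓
  Weak-case: standard lawyer gives 83 − 0 = 83; top litigator gives 146 − 38 = 108. Would deviate. ✗
Try strong-case → standard lawyer, weak-case → top litigator:
  If types separate, standard lawyer earns payment 146 and top litigator earns 83.
  Strong-case: standard lawyer gives 146 − 0 = 146; top litigator gives 83 − 28 = 55. No deviation. ✓
  Weak-case: top litigator gives 83 − 38 = 45; standard lawyer gives 146 − 0 = 146. Would deviate. ✗
Neither assignment is incentive-compatible.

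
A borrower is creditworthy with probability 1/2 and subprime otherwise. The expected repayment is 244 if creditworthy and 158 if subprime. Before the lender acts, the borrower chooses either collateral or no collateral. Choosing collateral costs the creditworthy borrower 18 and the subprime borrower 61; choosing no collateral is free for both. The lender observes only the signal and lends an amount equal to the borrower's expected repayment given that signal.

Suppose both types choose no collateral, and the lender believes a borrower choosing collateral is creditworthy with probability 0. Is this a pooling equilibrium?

Yes

At the pooled signal (no collateral) the lender holds the prior 1/2 and pays 1/2·244 + 1/2·158 = 201. Off-path (collateral) belief 0 gives 0·244 + 1·158 = 158.
Creditworthy: no collateral gives 201 − 0 = 201; collateral gives 158 − 18 = 140. Stays. ✓
Subprime: no collateral gives 201 − 0 = 201; collateral gives 158 − 61 = 97. Stays. ✓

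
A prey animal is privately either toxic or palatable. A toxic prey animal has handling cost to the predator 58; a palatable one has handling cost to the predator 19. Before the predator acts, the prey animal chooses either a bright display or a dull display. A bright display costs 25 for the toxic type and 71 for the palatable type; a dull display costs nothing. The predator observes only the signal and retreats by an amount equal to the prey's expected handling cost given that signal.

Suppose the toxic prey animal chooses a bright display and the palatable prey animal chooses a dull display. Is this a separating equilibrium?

If types separate, bright display earns payment 58 and dull display earns 19.
Toxic: bright display gives 58 − 25 = 33; dull display gives 19 − 0 = 19. No deviation. ✓
Palatable: dull display gives 19 − 0 = 19; bright display gives 58 − 71 = -13. No deviation. ✓
Both incentive constraints hold.

Yes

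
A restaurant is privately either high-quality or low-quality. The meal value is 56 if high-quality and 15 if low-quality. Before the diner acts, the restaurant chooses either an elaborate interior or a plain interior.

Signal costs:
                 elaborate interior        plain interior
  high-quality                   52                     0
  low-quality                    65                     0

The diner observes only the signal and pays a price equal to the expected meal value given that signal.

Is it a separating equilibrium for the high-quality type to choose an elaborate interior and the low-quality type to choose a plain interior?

No

If types separate, elaborate interior earns payment 56 and plain interior earns 15.
High-quality: elaborate interior gives 56 − 52 = 4; plain interior gives 15 − 0 = 15. Would deviate. ✗
Low-quality: plain interior gives 15 − 0 = 15; elaborate interior gives 56 − 65 = -9. No deviation. ✓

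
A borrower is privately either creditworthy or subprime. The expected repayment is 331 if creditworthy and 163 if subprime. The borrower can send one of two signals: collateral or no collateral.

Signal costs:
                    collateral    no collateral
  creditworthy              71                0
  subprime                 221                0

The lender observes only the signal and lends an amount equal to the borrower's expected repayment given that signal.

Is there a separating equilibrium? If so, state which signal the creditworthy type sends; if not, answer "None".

Try creditworthy → collateral, subprime → no collateral:
  Under separation the lender infers type exactly: collateral → creditworthy (pays 331), no collateral → subprime (pays 163).
  Creditworthy: collateral gives 331 − 71 = 260; no collateral gives 163 − 0 = 163. No deviation. ✓
  Subprime: no collateral gives 163 − 0 = 163; collateral gives 331 − 221 = 110. No deviation. ✓
Both hold — the creditworthy type sends collateral.

collateral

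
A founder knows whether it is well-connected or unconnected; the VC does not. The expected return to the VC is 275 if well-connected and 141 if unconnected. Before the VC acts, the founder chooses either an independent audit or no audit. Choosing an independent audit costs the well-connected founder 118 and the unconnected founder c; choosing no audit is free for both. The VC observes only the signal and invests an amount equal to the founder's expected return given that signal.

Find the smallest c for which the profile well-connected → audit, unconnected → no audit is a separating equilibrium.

Under separation: audit → well-connected (pays 275); no audit → unconnected (pays 141).
Well-connected: 275 − 118 = 157 ≥ 141 − 0 = 141. Holds regardless of c. ✓
Unconnected: 141 − 0 ≥ 275 − c, so c ≥ 275 − 141 = 134.

134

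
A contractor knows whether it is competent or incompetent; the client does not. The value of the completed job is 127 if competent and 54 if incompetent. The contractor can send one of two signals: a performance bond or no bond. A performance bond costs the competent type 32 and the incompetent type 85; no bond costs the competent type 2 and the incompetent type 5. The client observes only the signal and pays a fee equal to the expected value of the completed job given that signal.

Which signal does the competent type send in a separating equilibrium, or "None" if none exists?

bond

Try competent → bond, incompetent → no bond:
  If types separate, bond earns payment 127 and no bond earns 54.
  Competent: bond gives 127 − 32 = 95; no bond gives 54 − 2 = 52. No deviation. ✓
  Incompetent: no bond gives 54 − 5 = 49; bond gives 127 − 85 = 42. No deviation. ✓
Both hold — the competent type sends bond.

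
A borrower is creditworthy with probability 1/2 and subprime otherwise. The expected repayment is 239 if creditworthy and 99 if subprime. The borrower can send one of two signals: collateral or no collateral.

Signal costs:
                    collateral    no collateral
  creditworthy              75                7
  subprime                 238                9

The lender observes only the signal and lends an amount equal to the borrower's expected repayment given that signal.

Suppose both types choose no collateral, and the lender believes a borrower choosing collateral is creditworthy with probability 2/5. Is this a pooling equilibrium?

At the pooled signal (no collateral) the lender holds the prior 1/2 and pays 1/2·239 + 1/2·99 = 169. Off-path (collateral) belief 2/5 gives 2/5·239 + 3/5·99 = 155.
Creditworthy: no collateral gives 169 − 7 = 162; collateral gives 155 − 75 = 80. Stays. ✓
Subprime: no collateral gives 169 − 9 = 160; collateral gives 155 − 238 = -83. Stays. ✓

Yes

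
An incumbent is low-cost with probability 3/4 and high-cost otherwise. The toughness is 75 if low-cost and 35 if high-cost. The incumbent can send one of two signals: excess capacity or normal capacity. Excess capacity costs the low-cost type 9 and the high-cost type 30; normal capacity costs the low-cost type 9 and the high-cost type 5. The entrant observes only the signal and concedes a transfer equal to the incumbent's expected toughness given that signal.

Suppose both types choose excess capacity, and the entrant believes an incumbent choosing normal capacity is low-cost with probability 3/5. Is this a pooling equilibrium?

No

On the equilibrium path (excess capacity) the entrant holds the prior 3/4 and pays 3/4·75 + 1/4·35 = 65. Off-path (normal capacity) belief 3/5 gives 3/5·75 + 2/5·35 = 59.
Low-cost: excess capacity gives 65 − 9 = 56; normal capacity gives 59 − 9 = 50. Stays. ✓
High-cost: excess capacity gives 65 − 30 = 35; normal capacity gives 59 − 5 = 54. Deviates. ✗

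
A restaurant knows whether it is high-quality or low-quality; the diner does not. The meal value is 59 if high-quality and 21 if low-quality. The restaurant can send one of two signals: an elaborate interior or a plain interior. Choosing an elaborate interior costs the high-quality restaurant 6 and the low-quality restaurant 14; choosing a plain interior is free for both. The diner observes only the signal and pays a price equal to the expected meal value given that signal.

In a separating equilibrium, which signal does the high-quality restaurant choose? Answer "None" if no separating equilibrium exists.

Try high-quality → elaborate interior, low-quality → plain interior:
  Under separation the diner infers type exactly: elaborate interior → high-quality (pays 59), plain interior → low-quality (pays 21).
  High-quality: elaborate interior gives 59 − 6 = 53; plain interior gives 21 − 0 = 21. No deviation. ✓
  Low-quality: plain interior gives 21 − 0 = 21; elaborate interior gives 59 − 14 = 45. Would deviate. ✗
Try high-quality → plain interior, low-quality → elaborate interior:
  Under separation the diner infers type exactly: plain interior → high-quality (pays 59), elaborate interior → low-quality (pays 21).
  High-quality: plain interior gives 59 − 0 = 59; elaborate interior gives 21 − 6 = 15. No deviation. ✓
  Low-quality: elaborate interior gives 21 − 14 = 7; plain interior gives 59 − 0 = 59. Would deviate. ✗
Neither assignment is incentive-compatible.

None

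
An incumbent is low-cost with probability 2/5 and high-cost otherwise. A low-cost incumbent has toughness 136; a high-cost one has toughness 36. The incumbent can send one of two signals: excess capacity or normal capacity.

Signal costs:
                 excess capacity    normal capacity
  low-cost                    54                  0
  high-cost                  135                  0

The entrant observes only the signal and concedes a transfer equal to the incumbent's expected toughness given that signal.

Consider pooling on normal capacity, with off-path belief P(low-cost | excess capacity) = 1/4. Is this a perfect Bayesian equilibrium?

At the pooled signal (normal capacity) the entrant holds the prior 2/5 and pays 2/5·136 + 3/5·36 = 76. Off-path (excess capacity) belief 1/4 gives 1/4·136 + 3/4·36 = 61.
Low-cost: normal capacity gives 76 − 0 = 76; excess capacity gives 61 − 54 = 7. Stays. ✓
High-cost: normal capacity gives 76 − 0 = 76; excess capacity gives 61 − 135 = -74. Stays. ✓

Yes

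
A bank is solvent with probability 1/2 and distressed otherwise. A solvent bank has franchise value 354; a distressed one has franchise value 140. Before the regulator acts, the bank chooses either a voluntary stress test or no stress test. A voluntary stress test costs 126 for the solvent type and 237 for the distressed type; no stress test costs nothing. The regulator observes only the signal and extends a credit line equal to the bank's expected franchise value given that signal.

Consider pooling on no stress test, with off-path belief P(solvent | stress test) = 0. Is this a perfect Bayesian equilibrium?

On the equilibrium path (no stress test) the regulator holds the prior 1/2 and pays 1/2·354 + 1/2·140 = 247. Off-path (stress test) belief 0 gives 0·354 + 1·140 = 140.
Solvent: no stress test gives 247 − 0 = 247; stress test gives 140 − 126 = 14. Stays. ✓
Distressed: no stress test gives 247 − 0 = 247; stress test gives 140 − 237 = -97. Stays. ✓
Beliefs are Bayes-consistent on-path and both types best-respond.

Yes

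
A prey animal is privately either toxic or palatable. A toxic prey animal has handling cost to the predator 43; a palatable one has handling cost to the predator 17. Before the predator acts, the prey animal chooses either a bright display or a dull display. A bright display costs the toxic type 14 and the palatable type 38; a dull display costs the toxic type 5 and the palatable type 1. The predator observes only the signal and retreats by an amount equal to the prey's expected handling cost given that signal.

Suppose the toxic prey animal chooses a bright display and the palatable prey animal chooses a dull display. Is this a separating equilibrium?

Yes

Under separation the predator infers type exactly: bright display → toxic (pays 43), dull display → palatable (pays 17).
Toxic: bright display gives 43 − 14 = 29; dull display gives 17 − 5 = 12. No deviation. ✓
Palatable: dull display gives 17 − 1 = 16; bright display gives 43 − 38 = 5. No deviation. ✓
Both incentive constraints hold.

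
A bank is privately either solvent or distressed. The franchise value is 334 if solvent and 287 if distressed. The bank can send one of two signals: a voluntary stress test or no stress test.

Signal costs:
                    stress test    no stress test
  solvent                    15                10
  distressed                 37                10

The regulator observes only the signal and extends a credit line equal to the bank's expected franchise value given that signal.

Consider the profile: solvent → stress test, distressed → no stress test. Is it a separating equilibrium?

If types separate, stress test earns payment 334 and no stress test earns 287.
Solvent: stress test gives 334 − 15 = 319; no stress test gives 287 − 10 = 277. No deviation. ✓
Distressed: no stress test gives 287 − 10 = 277; stress test gives 334 − 37 = 297. Would deviate. ✗

No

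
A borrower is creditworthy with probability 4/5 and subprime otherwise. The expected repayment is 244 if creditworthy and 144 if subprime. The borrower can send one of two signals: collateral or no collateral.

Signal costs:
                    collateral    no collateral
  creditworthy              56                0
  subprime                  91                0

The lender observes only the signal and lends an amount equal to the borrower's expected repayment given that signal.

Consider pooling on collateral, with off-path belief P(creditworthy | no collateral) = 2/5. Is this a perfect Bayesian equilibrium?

On the equilibrium path (collateral) the lender holds the prior 4/5 and pays 4/5·244 + 1/5·144 = 224. Off-path (no collateral) belief 2/5 gives 2/5·244 + 3/5·144 = 184.
Creditworthy: collateral gives 224 − 56 = 168; no collateral gives 184 − 0 = 184. Deviates. ✗
Subprime: collateral gives 224 − 91 = 133; no collateral gives 184 − 0 = 184. Deviates. ✗

No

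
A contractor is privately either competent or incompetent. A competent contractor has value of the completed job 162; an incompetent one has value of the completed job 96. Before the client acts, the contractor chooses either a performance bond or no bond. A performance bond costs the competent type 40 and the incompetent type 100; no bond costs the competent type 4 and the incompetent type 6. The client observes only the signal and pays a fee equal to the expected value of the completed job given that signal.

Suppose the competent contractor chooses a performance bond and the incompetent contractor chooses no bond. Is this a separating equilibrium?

If types separate, bond earns payment 162 and no bond earns 96.
Competent: bond gives 162 − 40 = 122; no bond gives 96 − 4 = 92. No deviation. ✓
Incompetent: no bond gives 96 − 6 = 90; bond gives 162 − 100 = 62. No deviation. ✓
Neither type gains from mimicking the other.

Yes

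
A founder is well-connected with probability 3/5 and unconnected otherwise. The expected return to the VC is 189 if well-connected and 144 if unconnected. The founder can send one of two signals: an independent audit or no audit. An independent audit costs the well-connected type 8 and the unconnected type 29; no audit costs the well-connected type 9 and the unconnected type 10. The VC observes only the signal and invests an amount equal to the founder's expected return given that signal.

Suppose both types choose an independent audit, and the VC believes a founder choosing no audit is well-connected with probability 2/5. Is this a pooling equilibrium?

At the pooled signal (audit) the VC holds the prior 3/5 and pays 3/5·189 + 2/5·144 = 171. Off-path (no audit) belief 2/5 gives 2/5·189 + 3/5·144 = 162.
Well-connected: audit gives 171 − 8 = 163; no audit gives 162 − 9 = 153. Stays. ✓
Unconnected: audit gives 171 − 29 = 142; no audit gives 162 − 10 = 152. Deviates. ✗

No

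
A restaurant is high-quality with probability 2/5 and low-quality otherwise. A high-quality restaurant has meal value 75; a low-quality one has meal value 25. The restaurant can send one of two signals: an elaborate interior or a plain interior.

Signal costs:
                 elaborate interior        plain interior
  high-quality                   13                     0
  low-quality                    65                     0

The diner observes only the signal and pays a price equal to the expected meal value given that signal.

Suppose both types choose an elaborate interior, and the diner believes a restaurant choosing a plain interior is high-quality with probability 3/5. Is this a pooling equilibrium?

No

At the pooled signal (elaborate interior) the diner holds the prior 2/5 and pays 2/5·75 + 3/5·25 = 45. Off-path (plain interior) belief 3/5 gives 3/5·75 + 2/5·25 = 55.
High-quality: elaborate interior gives 45 − 13 = 32; plain interior gives 55 − 0 = 55. Deviates. ✗
Low-quality: elaborate interior gives 45 − 65 = -20; plain interior gives 55 − 0 = 55. Deviates. ✗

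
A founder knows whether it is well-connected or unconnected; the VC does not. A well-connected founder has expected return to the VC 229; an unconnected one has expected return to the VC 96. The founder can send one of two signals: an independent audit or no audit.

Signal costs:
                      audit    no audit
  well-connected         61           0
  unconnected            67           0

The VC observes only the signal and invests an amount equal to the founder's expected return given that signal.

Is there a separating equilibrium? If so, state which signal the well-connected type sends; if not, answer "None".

None

Try well-connected → audit, unconnected → no audit:
  Under separation the VC infers type exactly: audit → well-connected (pays 229), no audit → unconnected (pays 96).
  Well-connected: audit gives 229 − 61 = 168; no audit gives 96 − 0 = 96. No deviation. ✓
  Unconnected: no audit gives 96 − 0 = 96; audit gives 229 − 67 = 162. Would deviate. ✗
Try well-connected → no audit, unconnected → audit:
  Under separation the VC infers type exactly: no audit → well-connected (pays 229), audit → unconnected (pays 96).
  Well-connected: no audit gives 229 − 0 = 229; audit gives 96 − 61 = 35. No deviation. ✓
  Unconnected: audit gives 96 − 67 = 29; no audit gives 229 − 0 = 229. Would deviate. ✗
Neither assignment is incentive-compatible.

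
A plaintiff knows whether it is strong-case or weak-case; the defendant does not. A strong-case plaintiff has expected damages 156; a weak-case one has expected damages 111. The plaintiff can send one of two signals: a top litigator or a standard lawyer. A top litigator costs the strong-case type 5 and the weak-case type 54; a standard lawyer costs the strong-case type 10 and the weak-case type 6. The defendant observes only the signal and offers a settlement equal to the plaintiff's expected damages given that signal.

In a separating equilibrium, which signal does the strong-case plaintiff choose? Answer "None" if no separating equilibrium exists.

top litigator

Try strong-case → top litigator, weak-case → standard lawyer:
  If types separate, top litigator earns payment 156 and standard lawyer earns 111.
  Strong-case: top litigator gives 156 − 5 = 151; standard lawyer gives 111 − 10 = 101. No deviation. ✓
  Weak-case: standard lawyer gives 111 − 6 = 105; top litigator gives 156 − 54 = 102. No deviation. ✓
Both hold — the strong-case type sends top litigator.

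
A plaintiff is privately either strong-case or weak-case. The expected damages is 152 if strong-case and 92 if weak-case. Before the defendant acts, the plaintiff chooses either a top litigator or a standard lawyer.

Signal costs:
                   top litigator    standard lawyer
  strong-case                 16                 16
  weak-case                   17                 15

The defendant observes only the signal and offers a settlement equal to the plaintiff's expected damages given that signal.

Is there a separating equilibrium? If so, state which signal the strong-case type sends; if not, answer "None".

None

Try strong-case → top litigator, weak-case → standard lawyer:
  Under separation the defendant infers type exactly: top litigator → strong-case (pays 152), standard lawyer → weak-case (pays 92).
  Strong-case: top litigator gives 152 − 16 = 136; standard lawyer gives 92 − 16 = 76. No deviation. ✓
  Weak-case: standard lawyer gives 92 − 15 = 77; top litigator gives 152 − 17 = 135. Would deviate. ✗
Try strong-case → standard lawyer, weak-case → top litigator:
  Under separation the defendant infers type exactly: standard lawyer → strong-case (pays 152), top litigator → weak-case (pays 92).
  Strong-case: standard lawyer gives 152 − 16 = 136; top litigator gives 92 − 16 = 76. No deviation. ✓
  Weak-case: top litigator gives 92 − 17 = 75; standard lawyer gives 152 − 15 = 137. Would deviate. ✗
Neither assignment is incentive-compatible.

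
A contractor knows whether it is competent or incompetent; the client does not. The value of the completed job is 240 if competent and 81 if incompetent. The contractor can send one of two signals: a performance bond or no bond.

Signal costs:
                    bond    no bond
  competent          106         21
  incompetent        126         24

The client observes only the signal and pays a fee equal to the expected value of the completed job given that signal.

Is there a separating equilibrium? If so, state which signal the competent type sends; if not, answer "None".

None

Try competent → bond, incompetent → no bond:
  If types separate, bond earns payment 240 and no bond earns 81.
  Competent: bond gives 240 − 106 = 134; no bond gives 81 − 21 = 60. No deviation. ✓
  Incompetent: no bond gives 81 − 24 = 57; bond gives 240 − 126 = 114. Would deviate. ✗
Try competent → no bond, incompetent → bond:
  If types separate, no bond earns payment 240 and bond earns 81.
  Competent: no bond gives 240 − 21 = 219; bond gives 81 − 106 = -25. No deviation. ✓
  Incompetent: bond gives 81 − 126 = -45; no bond gives 240 − 24 = 216. Would deviate. ✗
Neither assignment is incentive-compatible.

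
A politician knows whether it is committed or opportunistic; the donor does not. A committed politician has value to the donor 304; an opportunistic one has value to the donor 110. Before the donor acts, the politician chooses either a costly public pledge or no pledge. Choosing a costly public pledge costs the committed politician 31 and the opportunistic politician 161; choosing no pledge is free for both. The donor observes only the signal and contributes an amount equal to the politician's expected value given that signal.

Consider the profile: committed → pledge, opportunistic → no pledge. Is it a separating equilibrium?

No

Under separation the donor infers type exactly: pledge → committed (pays 304), no pledge → opportunistic (pays 110).
Committed: pledge gives 304 − 31 = 273; no pledge gives 110 − 0 = 110. No deviation. ✓
Opportunistic: no pledge gives 110 − 0 = 110; pledge gives 304 − 161 = 143. Would deviate. ✗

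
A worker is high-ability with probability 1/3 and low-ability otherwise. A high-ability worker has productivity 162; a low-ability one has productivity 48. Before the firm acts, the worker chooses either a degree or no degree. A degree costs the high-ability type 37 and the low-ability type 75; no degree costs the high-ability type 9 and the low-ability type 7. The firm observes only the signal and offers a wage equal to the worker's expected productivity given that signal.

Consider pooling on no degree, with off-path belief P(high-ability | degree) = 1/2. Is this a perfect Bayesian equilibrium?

Yes

On the equilibrium path (no degree) the firm holds the prior 1/3 and pays 1/3·162 + 2/3·48 = 86. Off-path (degree) belief 1/2 gives 1/2·162 + 1/2·48 = 105.
High-ability: no degree gives 86 − 9 = 77; degree gives 105 − 37 = 68. Stays. ✓
Low-ability: no degree gives 86 − 7 = 79; degree gives 105 − 75 = 30. Stays. ✓
Beliefs are Bayes-consistent on-path and both types best-respond.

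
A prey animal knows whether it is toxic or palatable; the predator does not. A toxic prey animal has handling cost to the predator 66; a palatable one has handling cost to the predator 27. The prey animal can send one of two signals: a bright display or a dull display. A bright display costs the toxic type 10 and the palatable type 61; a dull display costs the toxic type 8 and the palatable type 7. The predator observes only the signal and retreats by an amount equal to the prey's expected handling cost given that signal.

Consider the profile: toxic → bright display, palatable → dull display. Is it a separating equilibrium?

Yes

Under separation the predator infers type exactly: bright display → toxic (pays 66), dull display → palatable (pays 27).
Toxic: bright display gives 66 − 10 = 56; dull display gives 27 − 8 = 19. No deviation. ✓
Palatable: dull display gives 27 − 7 = 20; bright display gives 66 − 61 = 5. No deviation. ✓
Both incentive constraints hold.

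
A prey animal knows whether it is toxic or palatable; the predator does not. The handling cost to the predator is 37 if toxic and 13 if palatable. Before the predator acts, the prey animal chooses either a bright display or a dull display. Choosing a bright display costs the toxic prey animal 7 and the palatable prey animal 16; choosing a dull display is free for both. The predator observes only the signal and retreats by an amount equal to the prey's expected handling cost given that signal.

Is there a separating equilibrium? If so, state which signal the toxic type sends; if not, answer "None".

None

Try toxic → bright display, palatable → dull display:
  If types separate, bright display earns payment 37 and dull display earns 13.
  Toxic: bright display gives 37 − 7 = 30; dull display gives 13 − 0 = 13. No deviation. ✓
  Palatable: dull display gives 13 − 0 = 13; bright display gives 37 − 16 = 21. Would deviate. ✗
Try toxic → dull display, palatable → bright display:
  If types separate, dull display earns payment 37 and bright display earns 13.
  Toxic: dull display gives 37 − 0 = 37; bright display gives 13 − 7 = 6. No deviation. ✓
  Palatable: bright display gives 13 − 16 = -3; dull display gives 37 − 0 = 37. Would deviate. ✗
Neither assignment is incentive-compatible.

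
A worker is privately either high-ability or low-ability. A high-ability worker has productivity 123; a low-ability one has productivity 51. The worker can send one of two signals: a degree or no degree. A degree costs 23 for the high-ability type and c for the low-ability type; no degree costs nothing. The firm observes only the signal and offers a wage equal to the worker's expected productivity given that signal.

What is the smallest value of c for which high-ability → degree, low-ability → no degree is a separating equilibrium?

72

Under separation: degree → high-ability (pays 123); no degree → low-ability (pays 51).
High-ability: 123 − 23 = 100 ≥ 51 − 0 = 51. Holds regardless of c. ✓
Low-ability: 51 − 0 ≥ 123 − c, so c ≥ 123 − 51 = 72.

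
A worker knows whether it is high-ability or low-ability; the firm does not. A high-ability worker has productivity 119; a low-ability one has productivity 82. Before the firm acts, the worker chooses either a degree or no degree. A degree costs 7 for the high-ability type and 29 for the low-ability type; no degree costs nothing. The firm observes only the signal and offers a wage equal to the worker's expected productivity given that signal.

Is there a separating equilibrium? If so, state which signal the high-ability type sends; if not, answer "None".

None

Try high-ability → degree, low-ability → no degree:
  Under separation the firm infers type exactly: degree → high-ability (pays 119), no degree → low-ability (pays 82).
  High-ability: degree gives 119 − 7 = 112; no degree gives 82 − 0 = 82. No deviation. ✓
  Low-ability: no degree gives 82 − 0 = 82; degree gives 119 − 29 = 90. Would deviate. ✗
Try high-ability → no degree, low-ability → degree:
  Under separation the firm infers type exactly: no degree → high-ability (pays 119), degree → low-ability (pays 82).
  High-ability: no degree gives 119 − 0 = 119; degree gives 82 − 7 = 75. No deviation. ✓
  Low-ability: degree gives 82 − 29 = 53; no degree gives 119 − 0 = 119. Would deviate. ✗
Neither assignment is incentive-compatible.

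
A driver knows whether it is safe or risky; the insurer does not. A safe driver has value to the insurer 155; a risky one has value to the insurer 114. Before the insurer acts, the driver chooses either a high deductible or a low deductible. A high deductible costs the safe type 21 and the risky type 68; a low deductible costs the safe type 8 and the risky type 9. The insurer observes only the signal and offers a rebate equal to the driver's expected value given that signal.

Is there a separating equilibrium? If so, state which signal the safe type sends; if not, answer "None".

high deductible

Try safe → high deductible, risky → low deductible:
  If types separate, high deductible earns payment 155 and low deductible earns 114.
  Safe: high deductible gives 155 − 21 = 134; low deductible gives 114 − 8 = 106. No deviation. ✓
  Risky: low deductible gives 114 − 9 = 105; high deductible gives 155 − 68 = 87. No deviation. ✓
Both hold — the safe type sends high deductible.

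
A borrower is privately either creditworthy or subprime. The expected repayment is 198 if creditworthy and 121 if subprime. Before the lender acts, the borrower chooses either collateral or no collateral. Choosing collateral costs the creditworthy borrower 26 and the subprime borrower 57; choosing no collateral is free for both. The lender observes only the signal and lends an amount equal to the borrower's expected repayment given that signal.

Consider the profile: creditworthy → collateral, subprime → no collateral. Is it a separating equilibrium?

No

Under separation the lender infers type exactly: collateral → creditworthy (pays 198), no collateral → subprime (pays 121).
Creditworthy: collateral gives 198 − 26 = 172; no collateral gives 121 − 0 = 121. No deviation. ✓
Subprime: no collateral gives 121 − 0 = 121; collateral gives 198 − 57 = 141. Would deviate. ✗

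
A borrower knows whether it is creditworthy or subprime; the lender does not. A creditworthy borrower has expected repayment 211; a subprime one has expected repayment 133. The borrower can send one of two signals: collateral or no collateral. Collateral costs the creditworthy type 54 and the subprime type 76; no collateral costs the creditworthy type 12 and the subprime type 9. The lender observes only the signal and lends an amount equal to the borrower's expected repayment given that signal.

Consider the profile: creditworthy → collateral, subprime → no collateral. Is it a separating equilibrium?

No

Under separation the lender infers type exactly: collateral → creditworthy (pays 211), no collateral → subprime (pays 133).
Creditworthy: collateral gives 211 − 54 = 157; no collateral gives 133 − 12 = 121. No deviation. ✓
Subprime: no collateral gives 133 − 9 = 124; collateral gives 211 − 76 = 135. Would deviate. ✗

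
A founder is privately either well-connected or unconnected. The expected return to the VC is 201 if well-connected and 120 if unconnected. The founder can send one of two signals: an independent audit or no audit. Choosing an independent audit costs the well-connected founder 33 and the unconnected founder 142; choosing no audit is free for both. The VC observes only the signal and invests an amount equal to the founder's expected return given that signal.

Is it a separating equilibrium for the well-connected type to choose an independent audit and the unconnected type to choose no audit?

If types separate, audit earns payment 201 and no audit earns 120.
Well-connected: audit gives 201 − 33 = 168; no audit gives 120 − 0 = 120. No deviation. ✓
Unconnected: no audit gives 120 − 0 = 120; audit gives 201 − 142 = 59. No deviation. ✓
Neither type gains from mimicking the other.

Yes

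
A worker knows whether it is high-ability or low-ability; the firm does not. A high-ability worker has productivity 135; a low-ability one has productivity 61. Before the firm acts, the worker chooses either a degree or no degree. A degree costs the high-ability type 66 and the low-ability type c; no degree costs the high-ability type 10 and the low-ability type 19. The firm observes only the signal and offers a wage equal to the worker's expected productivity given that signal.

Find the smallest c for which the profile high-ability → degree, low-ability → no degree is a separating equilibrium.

Under separation: degree → high-ability (pays 135); no degree → low-ability (pays 61).
High-ability: 135 − 66 = 69 ≥ 61 − 10 = 51. Holds regardless of c. ✓
Low-ability: 61 − 19 ≥ 135 − c, so c ≥ 135 − 42 = 93.

93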